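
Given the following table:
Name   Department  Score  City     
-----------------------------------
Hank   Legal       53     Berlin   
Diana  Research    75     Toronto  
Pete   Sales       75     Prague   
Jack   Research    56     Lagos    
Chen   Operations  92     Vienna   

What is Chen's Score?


Row 5: Chen
Score = 92

ANSWER: 92


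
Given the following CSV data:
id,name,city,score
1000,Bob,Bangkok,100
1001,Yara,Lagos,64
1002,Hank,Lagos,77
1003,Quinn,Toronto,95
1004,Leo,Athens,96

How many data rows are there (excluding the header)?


Counting rows (excluding header):
Header: id,name,city,score
Data rows: 5

ANSWER: 5


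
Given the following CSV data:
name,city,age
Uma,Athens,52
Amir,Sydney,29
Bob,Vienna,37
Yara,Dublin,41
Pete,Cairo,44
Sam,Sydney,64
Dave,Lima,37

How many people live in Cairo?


Scanning city column for 'Cairo':
  Row 5: Pete -> MATCH
Total matches: 1

ANSWER: 1


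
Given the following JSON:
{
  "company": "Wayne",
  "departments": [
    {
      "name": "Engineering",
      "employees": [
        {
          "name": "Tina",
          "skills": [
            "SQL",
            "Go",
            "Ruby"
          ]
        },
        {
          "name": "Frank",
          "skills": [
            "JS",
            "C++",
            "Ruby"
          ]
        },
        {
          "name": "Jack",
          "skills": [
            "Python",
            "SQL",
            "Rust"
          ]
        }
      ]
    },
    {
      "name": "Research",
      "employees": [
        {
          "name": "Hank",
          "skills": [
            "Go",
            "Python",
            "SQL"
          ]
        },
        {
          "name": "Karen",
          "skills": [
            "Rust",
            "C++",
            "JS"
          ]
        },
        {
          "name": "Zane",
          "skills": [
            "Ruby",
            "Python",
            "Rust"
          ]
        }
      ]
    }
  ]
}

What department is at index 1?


Path: departments[1].name
Value: Research

ANSWER: Research


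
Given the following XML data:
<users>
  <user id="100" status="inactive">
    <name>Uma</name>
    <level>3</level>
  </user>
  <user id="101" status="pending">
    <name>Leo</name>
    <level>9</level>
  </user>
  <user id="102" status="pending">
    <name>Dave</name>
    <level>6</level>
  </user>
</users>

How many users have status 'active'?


Counting users with status='active':
Count: 0

ANSWER: 0


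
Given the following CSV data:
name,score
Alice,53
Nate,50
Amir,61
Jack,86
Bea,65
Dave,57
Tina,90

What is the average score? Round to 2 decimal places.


Scores: 53, 50, 61, 86, 65, 57, 90
Sum = 462
Count = 7
Average = 462 / 7 = 66.00

ANSWER: 66.00


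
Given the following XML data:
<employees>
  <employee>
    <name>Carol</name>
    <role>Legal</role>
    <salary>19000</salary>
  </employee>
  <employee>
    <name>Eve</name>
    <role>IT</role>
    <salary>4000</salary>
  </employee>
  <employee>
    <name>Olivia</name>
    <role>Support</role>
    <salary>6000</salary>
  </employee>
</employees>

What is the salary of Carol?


Searching for <employee> with <name>Carol</name>
Found at position 1
<salary>19000</salary>

ANSWER: 19000


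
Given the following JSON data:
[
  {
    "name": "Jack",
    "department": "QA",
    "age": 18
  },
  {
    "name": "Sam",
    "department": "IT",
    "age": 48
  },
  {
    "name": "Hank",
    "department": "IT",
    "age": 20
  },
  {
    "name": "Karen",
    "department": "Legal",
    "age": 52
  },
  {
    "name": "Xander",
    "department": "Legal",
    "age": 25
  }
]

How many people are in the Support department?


Scanning records for department = Support
  No matches found
Count: 0

ANSWER: 0


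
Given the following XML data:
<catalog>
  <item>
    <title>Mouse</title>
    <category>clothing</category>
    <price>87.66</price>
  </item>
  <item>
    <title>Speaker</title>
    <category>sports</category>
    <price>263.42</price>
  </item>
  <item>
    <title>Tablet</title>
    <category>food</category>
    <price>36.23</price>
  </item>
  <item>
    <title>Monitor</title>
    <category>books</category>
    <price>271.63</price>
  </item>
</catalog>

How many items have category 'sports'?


Scanning <item> elements for <category>sports</category>:
  Item 2: Speaker -> MATCH
Count: 1

ANSWER: 1


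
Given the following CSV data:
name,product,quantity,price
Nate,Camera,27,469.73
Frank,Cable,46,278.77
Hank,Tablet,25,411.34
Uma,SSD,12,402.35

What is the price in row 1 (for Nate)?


Row 1: Nate
Column 'price' = 469.73

ANSWER: 469.73


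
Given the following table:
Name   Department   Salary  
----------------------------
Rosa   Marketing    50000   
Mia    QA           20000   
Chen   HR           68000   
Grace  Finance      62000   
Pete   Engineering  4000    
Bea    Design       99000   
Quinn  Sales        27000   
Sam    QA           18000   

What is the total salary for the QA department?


QA department members:
  Mia: 20000
  Sam: 18000
Total = 20000 + 18000 = 38000

ANSWER: 38000


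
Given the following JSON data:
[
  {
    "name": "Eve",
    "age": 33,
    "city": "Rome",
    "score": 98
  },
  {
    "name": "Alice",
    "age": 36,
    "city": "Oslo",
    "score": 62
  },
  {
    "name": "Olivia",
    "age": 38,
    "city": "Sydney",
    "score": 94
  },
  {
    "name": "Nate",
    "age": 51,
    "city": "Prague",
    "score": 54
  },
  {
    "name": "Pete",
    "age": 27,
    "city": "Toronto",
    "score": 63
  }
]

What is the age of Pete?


Looking up record where name = Pete
Record index: 4
Field 'age' = 27

ANSWER: 27


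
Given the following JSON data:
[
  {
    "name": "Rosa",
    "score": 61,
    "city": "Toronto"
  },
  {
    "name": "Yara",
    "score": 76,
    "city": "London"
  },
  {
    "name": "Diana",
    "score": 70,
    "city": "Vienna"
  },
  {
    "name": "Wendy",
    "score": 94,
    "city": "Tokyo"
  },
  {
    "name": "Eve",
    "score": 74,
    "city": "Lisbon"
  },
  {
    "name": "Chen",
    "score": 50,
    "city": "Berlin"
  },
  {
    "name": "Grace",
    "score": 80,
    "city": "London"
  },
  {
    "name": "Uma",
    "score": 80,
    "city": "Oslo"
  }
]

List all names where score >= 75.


Filtering records where score >= 75:
  Rosa (score=61) -> no
  Yara (score=76) -> YES
  Diana (score=70) -> no
  Wendy (score=94) -> YES
  Eve (score=74) -> no
  Chen (score=50) -> no
  Grace (score=80) -> YES
  Uma (score=80) -> YES


ANSWER: Yara, Wendy, Grace, Uma


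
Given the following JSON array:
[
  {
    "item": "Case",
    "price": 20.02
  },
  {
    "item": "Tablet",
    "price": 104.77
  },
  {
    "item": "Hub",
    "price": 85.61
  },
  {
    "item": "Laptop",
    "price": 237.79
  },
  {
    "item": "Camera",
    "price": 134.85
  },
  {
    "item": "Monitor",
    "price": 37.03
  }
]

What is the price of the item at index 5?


Array index 5 -> Monitor
price = 37.03

ANSWER: 37.03


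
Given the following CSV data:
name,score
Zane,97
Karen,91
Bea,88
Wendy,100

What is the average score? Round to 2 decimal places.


Scores: 97, 91, 88, 100
Sum = 376
Count = 4
Average = 376 / 4 = 94.00

ANSWER: 94.00


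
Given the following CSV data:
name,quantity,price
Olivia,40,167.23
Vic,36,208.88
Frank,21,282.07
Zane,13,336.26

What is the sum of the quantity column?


Values in 'quantity' column:
  Row 1: 40
  Row 2: 36
  Row 3: 21
  Row 4: 13
Sum = 40 + 36 + 21 + 13 = 110

ANSWER: 110


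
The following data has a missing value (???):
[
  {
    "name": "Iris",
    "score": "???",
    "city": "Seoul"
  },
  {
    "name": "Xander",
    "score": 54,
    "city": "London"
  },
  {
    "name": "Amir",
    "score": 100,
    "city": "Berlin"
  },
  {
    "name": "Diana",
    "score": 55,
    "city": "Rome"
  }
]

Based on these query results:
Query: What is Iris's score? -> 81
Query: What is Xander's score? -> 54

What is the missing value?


The missing value is Iris's score
From query: Iris's score = 81

ANSWER: 81


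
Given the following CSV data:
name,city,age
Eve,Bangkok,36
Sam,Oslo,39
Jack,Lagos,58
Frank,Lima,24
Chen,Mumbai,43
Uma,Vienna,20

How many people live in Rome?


Scanning city column for 'Rome':
Total matches: 0

ANSWER: 0


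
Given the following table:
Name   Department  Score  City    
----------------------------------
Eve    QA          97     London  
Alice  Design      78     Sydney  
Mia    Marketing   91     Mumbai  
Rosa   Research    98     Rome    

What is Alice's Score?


Row 2: Alice
Score = 78

ANSWER: 78


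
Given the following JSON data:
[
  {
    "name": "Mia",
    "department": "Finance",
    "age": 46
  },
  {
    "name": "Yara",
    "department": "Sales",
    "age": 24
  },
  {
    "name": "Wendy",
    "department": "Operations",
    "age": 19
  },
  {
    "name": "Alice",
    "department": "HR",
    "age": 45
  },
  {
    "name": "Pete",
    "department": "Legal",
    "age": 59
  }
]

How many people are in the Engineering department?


Scanning records for department = Engineering
  No matches found
Count: 0

ANSWER: 0


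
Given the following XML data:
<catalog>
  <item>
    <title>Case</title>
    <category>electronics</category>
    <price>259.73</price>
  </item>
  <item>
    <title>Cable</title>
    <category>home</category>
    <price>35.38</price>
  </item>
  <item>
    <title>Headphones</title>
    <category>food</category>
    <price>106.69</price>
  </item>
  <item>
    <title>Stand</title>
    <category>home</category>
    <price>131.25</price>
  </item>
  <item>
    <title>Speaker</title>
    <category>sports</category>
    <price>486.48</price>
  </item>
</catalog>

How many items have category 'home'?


Scanning <item> elements for <category>home</category>:
  Item 2: Cable -> MATCH
  Item 4: Stand -> MATCH
Count: 2

ANSWER: 2


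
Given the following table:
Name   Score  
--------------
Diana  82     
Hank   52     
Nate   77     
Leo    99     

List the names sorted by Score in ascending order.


Sorting by Score (ascending):
  Hank: 52
  Nate: 77
  Diana: 82
  Leo: 99


ANSWER: Hank, Nate, Diana, Leo


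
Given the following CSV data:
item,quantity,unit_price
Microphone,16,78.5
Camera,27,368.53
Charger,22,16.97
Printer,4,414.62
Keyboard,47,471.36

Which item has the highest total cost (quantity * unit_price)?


Computing row totals:
  Microphone: 1256.0
  Camera: 9950.31
  Charger: 373.34
  Printer: 1658.48
  Keyboard: 22153.92
Maximum: Keyboard (22153.92)

ANSWER: Keyboard


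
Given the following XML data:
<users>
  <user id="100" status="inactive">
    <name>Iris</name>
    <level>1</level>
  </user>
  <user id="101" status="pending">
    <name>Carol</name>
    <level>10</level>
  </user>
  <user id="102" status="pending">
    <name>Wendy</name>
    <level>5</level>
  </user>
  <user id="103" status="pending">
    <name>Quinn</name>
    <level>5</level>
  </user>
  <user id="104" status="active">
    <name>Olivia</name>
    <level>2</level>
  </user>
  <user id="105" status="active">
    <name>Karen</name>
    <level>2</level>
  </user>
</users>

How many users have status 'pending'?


Counting users with status='pending':
  Carol (id=101) -> MATCH
  Wendy (id=102) -> MATCH
  Quinn (id=103) -> MATCH
Count: 3

ANSWER: 3


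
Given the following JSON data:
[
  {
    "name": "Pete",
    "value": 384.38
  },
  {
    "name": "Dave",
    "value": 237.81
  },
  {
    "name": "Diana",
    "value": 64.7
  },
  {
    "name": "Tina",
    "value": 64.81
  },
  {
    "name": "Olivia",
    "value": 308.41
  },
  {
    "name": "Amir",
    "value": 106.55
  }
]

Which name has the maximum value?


Comparing values:
  Pete: 384.38
  Dave: 237.81
  Diana: 64.7
  Tina: 64.81
  Olivia: 308.41
  Amir: 106.55
Maximum: Pete (384.38)

ANSWER: Pete


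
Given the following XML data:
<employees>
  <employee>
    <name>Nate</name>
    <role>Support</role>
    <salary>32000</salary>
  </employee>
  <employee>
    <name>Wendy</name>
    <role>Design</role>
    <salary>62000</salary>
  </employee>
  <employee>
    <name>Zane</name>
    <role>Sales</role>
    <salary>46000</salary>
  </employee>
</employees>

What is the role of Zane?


Searching for <employee> with <name>Zane</name>
Found at position 3
<role>Sales</role>

ANSWER: Sales


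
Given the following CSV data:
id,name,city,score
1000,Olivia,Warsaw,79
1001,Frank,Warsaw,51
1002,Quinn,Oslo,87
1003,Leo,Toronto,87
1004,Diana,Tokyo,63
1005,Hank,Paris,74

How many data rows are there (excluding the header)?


Counting rows (excluding header):
Header: id,name,city,score
Data rows: 6

ANSWER: 6


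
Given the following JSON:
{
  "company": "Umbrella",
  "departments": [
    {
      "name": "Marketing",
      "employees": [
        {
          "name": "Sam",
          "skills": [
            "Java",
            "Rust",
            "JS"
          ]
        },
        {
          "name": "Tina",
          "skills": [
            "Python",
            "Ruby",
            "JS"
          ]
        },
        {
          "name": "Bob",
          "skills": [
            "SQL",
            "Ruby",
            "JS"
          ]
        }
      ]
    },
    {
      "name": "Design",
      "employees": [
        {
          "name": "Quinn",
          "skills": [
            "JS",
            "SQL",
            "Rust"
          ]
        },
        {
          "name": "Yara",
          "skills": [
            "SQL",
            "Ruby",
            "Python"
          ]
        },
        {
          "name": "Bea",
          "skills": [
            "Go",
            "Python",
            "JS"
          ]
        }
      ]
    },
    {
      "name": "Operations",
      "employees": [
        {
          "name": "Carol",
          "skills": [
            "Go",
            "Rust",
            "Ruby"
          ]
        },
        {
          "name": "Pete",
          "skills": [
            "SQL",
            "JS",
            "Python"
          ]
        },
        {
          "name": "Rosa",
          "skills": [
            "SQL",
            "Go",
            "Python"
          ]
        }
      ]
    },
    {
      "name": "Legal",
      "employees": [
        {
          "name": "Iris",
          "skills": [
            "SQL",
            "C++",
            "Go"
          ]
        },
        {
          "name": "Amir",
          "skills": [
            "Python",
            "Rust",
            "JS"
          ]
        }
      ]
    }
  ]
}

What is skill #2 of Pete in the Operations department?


Path: departments[2].employees[1].skills[1]
Value: JS

ANSWER: JS


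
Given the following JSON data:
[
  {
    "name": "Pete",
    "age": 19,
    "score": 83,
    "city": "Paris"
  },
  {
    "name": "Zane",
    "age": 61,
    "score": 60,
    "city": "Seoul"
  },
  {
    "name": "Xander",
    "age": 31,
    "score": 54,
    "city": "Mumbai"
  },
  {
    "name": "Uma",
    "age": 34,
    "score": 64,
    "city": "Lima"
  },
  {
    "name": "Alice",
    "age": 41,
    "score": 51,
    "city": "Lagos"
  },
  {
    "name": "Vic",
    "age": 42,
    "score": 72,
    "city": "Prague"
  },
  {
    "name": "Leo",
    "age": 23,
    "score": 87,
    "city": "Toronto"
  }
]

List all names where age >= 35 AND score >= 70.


Checking both conditions:
  Pete (age=19, score=83) -> no
  Zane (age=61, score=60) -> no
  Xander (age=31, score=54) -> no
  Uma (age=34, score=64) -> no
  Alice (age=41, score=51) -> no
  Vic (age=42, score=72) -> YES
  Leo (age=23, score=87) -> no


ANSWER: Vic


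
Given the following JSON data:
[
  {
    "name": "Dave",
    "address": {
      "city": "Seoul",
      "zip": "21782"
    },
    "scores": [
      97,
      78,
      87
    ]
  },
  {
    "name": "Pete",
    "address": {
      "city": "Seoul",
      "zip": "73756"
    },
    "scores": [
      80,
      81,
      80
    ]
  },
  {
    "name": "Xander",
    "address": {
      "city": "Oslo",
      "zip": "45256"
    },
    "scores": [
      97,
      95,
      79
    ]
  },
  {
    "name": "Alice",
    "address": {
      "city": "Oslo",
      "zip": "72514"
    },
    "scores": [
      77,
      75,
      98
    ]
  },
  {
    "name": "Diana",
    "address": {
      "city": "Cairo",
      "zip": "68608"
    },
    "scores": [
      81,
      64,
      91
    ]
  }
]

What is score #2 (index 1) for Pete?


Path: records[1].scores[1]
Value: 81

ANSWER: 81


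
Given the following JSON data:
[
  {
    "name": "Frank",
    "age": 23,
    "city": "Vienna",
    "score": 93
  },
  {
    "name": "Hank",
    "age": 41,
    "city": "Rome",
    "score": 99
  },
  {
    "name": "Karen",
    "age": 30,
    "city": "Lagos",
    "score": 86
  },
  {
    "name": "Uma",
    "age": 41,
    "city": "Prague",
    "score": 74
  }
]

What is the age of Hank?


Looking up record where name = Hank
Record index: 1
Field 'age' = 41

ANSWER: 41


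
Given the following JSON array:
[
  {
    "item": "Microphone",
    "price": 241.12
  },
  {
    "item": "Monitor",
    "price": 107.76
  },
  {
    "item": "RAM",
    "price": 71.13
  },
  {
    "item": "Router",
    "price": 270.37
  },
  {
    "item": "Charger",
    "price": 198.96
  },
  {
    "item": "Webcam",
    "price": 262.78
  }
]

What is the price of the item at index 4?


Array index 4 -> Charger
price = 198.96

ANSWER: 198.96


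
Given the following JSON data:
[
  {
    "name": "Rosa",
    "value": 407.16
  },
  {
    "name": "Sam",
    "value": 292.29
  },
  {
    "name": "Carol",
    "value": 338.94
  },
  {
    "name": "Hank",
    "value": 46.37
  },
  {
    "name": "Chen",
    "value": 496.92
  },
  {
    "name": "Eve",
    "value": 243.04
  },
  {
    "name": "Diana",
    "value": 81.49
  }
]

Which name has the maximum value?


Comparing values:
  Rosa: 407.16
  Sam: 292.29
  Carol: 338.94
  Hank: 46.37
  Chen: 496.92
  Eve: 243.04
  Diana: 81.49
Maximum: Chen (496.92)

ANSWER: Chen


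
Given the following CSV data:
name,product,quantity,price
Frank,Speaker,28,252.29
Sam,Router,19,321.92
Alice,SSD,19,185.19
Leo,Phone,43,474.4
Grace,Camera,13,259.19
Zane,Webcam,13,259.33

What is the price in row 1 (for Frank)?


Row 1: Frank
Column 'price' = 252.29

ANSWER: 252.29


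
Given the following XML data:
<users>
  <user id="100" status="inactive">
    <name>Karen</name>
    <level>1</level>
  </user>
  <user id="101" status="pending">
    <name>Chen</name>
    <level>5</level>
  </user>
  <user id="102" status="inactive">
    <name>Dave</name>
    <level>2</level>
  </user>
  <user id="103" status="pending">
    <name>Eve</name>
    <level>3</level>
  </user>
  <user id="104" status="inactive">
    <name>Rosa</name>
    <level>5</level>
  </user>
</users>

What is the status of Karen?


Finding user with name = Karen
user id="100" status="inactive"

ANSWER: inactive


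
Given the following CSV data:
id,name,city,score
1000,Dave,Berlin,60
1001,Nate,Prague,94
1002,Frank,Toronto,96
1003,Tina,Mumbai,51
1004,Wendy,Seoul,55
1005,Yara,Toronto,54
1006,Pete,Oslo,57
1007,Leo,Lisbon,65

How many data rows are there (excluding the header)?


Counting rows (excluding header):
Header: id,name,city,score
Data rows: 8

ANSWER: 8


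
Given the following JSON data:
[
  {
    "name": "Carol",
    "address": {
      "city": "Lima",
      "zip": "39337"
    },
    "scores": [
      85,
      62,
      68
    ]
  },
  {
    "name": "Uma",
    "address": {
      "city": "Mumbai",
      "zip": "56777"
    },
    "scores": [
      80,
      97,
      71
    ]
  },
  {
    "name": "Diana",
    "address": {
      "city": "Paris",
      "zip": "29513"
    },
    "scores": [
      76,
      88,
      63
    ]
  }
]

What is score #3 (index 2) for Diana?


Path: records[2].scores[2]
Value: 63

ANSWER: 63


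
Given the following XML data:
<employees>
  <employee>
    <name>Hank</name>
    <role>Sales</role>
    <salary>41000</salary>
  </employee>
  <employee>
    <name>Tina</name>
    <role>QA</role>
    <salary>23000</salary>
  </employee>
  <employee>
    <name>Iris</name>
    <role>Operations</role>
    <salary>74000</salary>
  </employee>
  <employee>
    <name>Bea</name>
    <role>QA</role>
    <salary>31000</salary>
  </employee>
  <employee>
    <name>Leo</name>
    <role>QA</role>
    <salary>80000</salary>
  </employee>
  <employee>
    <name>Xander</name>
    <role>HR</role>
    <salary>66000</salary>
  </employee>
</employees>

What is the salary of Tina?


Searching for <employee> with <name>Tina</name>
Found at position 2
<salary>23000</salary>

ANSWER: 23000


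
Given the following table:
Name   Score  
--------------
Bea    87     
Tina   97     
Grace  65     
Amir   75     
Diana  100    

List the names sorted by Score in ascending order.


Sorting by Score (ascending):
  Grace: 65
  Amir: 75
  Bea: 87
  Tina: 97
  Diana: 100


ANSWER: Grace, Amir, Bea, Tina, Diana


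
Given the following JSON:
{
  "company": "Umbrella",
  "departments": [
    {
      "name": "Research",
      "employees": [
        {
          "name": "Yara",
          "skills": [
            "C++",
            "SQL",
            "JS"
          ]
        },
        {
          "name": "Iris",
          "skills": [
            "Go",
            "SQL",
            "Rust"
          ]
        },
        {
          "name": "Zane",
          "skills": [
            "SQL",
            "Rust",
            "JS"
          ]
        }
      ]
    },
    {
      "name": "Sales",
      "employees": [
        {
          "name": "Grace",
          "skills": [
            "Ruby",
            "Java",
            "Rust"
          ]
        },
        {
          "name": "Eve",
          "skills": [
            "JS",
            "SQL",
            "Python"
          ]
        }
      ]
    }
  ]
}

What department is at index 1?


Path: departments[1].name
Value: Sales

ANSWER: Sales


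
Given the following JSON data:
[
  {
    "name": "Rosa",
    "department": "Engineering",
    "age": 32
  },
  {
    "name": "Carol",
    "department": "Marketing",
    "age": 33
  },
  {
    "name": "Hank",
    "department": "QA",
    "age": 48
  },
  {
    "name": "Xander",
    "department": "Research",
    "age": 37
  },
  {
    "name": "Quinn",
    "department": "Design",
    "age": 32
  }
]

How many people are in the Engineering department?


Scanning records for department = Engineering
  Record 0: Rosa
Count: 1

ANSWER: 1


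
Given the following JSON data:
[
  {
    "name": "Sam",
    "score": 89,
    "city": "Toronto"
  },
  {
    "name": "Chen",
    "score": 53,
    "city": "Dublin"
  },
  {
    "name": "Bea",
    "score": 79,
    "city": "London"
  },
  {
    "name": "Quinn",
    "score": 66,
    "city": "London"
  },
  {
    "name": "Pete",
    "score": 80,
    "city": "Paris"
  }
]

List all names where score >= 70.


Filtering records where score >= 70:
  Sam (score=89) -> YES
  Chen (score=53) -> no
  Bea (score=79) -> YES
  Quinn (score=66) -> no
  Pete (score=80) -> YES


ANSWER: Sam, Bea, Pete


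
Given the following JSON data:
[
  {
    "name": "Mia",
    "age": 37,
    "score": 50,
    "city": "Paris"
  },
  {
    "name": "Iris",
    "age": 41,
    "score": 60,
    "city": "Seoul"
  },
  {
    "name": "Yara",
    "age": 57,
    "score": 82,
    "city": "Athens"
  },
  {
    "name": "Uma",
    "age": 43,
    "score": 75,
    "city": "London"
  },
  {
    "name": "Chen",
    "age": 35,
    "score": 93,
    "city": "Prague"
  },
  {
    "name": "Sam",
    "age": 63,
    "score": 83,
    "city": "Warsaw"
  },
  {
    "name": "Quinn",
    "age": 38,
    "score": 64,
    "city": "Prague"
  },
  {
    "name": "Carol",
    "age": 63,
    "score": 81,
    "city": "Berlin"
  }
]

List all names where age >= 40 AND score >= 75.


Checking both conditions:
  Mia (age=37, score=50) -> no
  Iris (age=41, score=60) -> no
  Yara (age=57, score=82) -> YES
  Uma (age=43, score=75) -> YES
  Chen (age=35, score=93) -> no
  Sam (age=63, score=83) -> YES
  Quinn (age=38, score=64) -> no
  Carol (age=63, score=81) -> YES


ANSWER: Yara, Uma, Sam, Carol


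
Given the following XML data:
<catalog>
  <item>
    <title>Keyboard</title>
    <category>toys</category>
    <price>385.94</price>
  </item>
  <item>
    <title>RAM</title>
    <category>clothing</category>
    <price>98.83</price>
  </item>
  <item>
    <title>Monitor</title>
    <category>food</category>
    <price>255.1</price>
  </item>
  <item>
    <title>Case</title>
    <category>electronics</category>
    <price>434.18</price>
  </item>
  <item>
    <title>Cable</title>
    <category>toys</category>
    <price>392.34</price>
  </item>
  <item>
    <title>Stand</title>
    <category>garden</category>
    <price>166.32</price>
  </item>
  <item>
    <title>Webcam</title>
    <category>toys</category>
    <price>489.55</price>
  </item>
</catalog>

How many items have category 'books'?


Scanning <item> elements for <category>books</category>:
Count: 0

ANSWER: 0


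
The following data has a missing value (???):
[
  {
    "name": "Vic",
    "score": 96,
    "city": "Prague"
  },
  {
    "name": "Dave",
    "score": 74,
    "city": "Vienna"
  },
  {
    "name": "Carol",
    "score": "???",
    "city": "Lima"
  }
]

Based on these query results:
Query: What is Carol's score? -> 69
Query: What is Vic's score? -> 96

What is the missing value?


The missing value is Carol's score
From query: Carol's score = 69

ANSWER: 69


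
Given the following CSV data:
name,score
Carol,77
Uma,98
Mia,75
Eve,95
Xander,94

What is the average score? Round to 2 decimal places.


Scores: 77, 98, 75, 95, 94
Sum = 439
Count = 5
Average = 439 / 5 = 87.80

ANSWER: 87.80


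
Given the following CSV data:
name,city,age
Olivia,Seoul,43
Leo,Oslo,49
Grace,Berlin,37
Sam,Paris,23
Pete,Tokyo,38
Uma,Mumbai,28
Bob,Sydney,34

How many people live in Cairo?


Scanning city column for 'Cairo':
Total matches: 0

ANSWER: 0


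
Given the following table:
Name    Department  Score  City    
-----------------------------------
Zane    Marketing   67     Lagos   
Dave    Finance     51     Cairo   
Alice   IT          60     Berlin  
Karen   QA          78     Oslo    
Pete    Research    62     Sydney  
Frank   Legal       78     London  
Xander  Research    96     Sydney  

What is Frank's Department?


Row 6: Frank
Department = Legal

ANSWER: Legal


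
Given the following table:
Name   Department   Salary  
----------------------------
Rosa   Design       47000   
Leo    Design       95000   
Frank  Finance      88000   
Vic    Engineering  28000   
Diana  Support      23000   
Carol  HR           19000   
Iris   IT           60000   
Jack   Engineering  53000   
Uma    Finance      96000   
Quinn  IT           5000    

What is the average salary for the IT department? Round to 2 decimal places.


IT department members:
  Iris: 60000
  Quinn: 5000
Sum = 65000
Count = 2
Average = 65000 / 2 = 32500.00

ANSWER: 32500.00


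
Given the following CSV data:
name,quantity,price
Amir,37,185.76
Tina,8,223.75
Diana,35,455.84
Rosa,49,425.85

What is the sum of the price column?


Values in 'price' column:
  Row 1: 185.76
  Row 2: 223.75
  Row 3: 455.84
  Row 4: 425.85
Sum = 185.76 + 223.75 + 455.84 + 425.85 = 1291.2

ANSWER: 1291.2


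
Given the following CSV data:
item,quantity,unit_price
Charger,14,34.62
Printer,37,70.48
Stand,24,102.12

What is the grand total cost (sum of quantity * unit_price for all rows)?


Computing row totals:
  Charger: 14 * 34.62 = 484.68
  Printer: 37 * 70.48 = 2607.76
  Stand: 24 * 102.12 = 2450.88
Grand total = 484.68 + 2607.76 + 2450.88 = 5543.32

ANSWER: 5543.32


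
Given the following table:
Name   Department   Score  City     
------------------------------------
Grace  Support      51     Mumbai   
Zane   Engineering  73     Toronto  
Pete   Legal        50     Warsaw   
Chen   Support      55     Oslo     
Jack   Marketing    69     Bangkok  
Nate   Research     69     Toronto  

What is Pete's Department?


Row 3: Pete
Department = Legal

ANSWER: Legal


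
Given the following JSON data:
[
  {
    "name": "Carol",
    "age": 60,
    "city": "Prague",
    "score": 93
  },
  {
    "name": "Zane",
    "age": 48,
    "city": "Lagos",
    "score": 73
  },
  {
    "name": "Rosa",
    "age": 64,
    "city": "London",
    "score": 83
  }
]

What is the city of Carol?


Looking up record where name = Carol
Record index: 0
Field 'city' = Prague

ANSWER: Prague


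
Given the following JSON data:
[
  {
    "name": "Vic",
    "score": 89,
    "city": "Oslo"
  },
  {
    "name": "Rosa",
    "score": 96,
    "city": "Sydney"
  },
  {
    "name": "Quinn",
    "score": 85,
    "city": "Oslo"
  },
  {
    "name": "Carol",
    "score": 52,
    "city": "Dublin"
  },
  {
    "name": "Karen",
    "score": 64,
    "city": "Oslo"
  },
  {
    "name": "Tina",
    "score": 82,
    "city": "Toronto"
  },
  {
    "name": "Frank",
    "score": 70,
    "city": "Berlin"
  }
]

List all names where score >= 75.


Filtering records where score >= 75:
  Vic (score=89) -> YES
  Rosa (score=96) -> YES
  Quinn (score=85) -> YES
  Carol (score=52) -> no
  Karen (score=64) -> no
  Tina (score=82) -> YES
  Frank (score=70) -> no


ANSWER: Vic, Rosa, Quinn, Tina


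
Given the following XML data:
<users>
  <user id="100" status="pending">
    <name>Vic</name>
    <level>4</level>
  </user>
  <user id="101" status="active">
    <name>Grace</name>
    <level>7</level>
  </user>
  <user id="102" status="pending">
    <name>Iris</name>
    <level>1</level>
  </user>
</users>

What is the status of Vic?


Finding user with name = Vic
user id="100" status="pending"

ANSWER: pending


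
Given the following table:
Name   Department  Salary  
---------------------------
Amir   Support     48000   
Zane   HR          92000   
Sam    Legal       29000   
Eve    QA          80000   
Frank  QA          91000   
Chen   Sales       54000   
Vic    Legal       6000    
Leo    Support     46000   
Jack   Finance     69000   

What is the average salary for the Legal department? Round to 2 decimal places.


Legal department members:
  Sam: 29000
  Vic: 6000
Sum = 35000
Count = 2
Average = 35000 / 2 = 17500.00

ANSWER: 17500.00


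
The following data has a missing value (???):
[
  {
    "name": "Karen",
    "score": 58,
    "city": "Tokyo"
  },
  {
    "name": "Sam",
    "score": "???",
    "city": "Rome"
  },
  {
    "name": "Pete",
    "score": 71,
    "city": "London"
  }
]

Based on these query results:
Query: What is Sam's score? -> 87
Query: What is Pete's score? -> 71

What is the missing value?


The missing value is Sam's score
From query: Sam's score = 87

ANSWER: 87


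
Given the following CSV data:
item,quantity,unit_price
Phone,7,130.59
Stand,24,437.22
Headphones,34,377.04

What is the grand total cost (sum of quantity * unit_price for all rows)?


Computing row totals:
  Phone: 7 * 130.59 = 914.13
  Stand: 24 * 437.22 = 10493.28
  Headphones: 34 * 377.04 = 12819.36
Grand total = 914.13 + 10493.28 + 12819.36 = 24226.77

ANSWER: 24226.77


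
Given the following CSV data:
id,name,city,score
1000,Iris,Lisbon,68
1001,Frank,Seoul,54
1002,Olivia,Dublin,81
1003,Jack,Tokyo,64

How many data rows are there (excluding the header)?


Counting rows (excluding header):
Header: id,name,city,score
Data rows: 4

ANSWER: 4


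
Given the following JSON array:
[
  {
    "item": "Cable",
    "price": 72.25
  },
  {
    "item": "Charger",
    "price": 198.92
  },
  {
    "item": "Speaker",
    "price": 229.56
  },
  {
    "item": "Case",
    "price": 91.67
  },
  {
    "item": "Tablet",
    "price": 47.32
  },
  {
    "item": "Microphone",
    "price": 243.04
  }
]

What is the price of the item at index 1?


Array index 1 -> Charger
price = 198.92

ANSWER: 198.92


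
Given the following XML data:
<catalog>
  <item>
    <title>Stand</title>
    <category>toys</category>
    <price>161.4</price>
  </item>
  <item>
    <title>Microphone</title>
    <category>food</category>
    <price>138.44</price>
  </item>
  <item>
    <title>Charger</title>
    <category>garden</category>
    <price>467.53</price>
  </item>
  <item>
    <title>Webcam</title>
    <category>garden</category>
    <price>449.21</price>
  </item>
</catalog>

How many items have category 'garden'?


Scanning <item> elements for <category>garden</category>:
  Item 3: Charger -> MATCH
  Item 4: Webcam -> MATCH
Count: 2

ANSWER: 2


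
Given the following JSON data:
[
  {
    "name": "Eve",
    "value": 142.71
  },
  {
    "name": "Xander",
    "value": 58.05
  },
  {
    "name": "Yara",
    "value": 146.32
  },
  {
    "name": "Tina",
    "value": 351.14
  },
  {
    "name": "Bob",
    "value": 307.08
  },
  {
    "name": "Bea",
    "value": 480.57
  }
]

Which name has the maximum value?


Comparing values:
  Eve: 142.71
  Xander: 58.05
  Yara: 146.32
  Tina: 351.14
  Bob: 307.08
  Bea: 480.57
Maximum: Bea (480.57)

ANSWER: Bea


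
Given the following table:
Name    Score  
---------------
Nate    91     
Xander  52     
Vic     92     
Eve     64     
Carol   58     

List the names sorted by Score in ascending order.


Sorting by Score (ascending):
  Xander: 52
  Carol: 58
  Eve: 64
  Nate: 91
  Vic: 92


ANSWER: Xander, Carol, Eve, Nate, Vic


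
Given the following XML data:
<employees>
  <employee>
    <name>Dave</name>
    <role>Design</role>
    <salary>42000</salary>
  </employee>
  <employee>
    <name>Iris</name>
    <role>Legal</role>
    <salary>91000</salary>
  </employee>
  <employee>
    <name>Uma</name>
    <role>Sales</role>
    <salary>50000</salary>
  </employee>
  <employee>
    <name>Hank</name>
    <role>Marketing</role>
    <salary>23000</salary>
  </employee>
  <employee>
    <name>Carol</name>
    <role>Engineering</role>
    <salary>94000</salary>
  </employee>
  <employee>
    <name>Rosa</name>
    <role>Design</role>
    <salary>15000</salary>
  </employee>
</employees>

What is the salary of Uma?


Searching for <employee> with <name>Uma</name>
Found at position 3
<salary>50000</salary>

ANSWER: 50000


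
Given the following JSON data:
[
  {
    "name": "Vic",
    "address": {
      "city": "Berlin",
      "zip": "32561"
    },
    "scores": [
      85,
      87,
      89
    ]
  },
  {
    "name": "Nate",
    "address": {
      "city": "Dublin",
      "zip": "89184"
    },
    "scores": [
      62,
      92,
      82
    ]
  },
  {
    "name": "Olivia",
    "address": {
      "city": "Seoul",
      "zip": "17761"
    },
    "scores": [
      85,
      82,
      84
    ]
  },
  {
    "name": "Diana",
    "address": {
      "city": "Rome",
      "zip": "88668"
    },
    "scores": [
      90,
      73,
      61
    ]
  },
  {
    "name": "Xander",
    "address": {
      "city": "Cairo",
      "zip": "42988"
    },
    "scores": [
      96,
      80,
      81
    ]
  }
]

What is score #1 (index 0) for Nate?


Path: records[1].scores[0]
Value: 62

ANSWER: 62


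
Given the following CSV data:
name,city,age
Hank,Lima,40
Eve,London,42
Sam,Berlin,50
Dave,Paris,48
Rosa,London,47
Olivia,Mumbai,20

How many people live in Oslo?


Scanning city column for 'Oslo':
Total matches: 0

ANSWER: 0


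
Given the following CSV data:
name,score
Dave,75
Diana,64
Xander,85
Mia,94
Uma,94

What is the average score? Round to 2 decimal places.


Scores: 75, 64, 85, 94, 94
Sum = 412
Count = 5
Average = 412 / 5 = 82.40

ANSWER: 82.40


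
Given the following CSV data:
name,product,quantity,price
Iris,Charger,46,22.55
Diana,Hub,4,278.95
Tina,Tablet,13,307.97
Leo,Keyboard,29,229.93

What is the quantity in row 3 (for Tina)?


Row 3: Tina
Column 'quantity' = 13

ANSWER: 13


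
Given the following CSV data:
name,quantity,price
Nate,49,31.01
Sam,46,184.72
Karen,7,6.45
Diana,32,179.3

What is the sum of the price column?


Values in 'price' column:
  Row 1: 31.01
  Row 2: 184.72
  Row 3: 6.45
  Row 4: 179.3
Sum = 31.01 + 184.72 + 6.45 + 179.3 = 401.48

ANSWER: 401.48


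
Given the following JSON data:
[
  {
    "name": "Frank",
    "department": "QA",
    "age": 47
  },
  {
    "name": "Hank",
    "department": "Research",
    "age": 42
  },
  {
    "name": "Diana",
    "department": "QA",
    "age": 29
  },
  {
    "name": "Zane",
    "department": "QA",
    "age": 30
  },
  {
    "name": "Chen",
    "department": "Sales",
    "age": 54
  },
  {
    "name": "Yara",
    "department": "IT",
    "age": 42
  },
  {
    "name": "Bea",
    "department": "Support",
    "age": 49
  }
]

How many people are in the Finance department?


Scanning records for department = Finance
  No matches found
Count: 0

ANSWER: 0


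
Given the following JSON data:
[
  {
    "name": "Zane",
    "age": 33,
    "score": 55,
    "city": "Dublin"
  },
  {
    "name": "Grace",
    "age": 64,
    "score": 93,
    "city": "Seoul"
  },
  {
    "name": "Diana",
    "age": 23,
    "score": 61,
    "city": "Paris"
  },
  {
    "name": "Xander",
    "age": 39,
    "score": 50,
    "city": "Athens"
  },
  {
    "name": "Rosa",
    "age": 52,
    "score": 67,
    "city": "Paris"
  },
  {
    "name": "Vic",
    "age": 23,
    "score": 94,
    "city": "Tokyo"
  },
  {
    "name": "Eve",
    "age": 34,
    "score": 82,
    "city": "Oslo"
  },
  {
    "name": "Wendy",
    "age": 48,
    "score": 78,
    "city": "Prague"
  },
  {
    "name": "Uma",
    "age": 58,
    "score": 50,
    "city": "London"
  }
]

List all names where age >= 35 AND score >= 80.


Checking both conditions:
  Zane (age=33, score=55) -> no
  Grace (age=64, score=93) -> YES
  Diana (age=23, score=61) -> no
  Xander (age=39, score=50) -> no
  Rosa (age=52, score=67) -> no
  Vic (age=23, score=94) -> no
  Eve (age=34, score=82) -> no
  Wendy (age=48, score=78) -> no
  Uma (age=58, score=50) -> no


ANSWER: Grace


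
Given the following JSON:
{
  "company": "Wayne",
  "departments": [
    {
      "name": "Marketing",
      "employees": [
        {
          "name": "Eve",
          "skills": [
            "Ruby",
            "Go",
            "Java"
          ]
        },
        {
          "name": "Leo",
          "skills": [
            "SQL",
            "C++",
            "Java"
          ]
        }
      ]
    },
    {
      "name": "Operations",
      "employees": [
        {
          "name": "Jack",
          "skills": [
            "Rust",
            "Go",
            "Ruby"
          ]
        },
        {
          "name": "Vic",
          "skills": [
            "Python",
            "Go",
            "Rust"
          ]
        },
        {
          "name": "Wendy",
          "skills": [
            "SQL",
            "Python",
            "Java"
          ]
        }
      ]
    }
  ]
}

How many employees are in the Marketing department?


Path: departments[0].employees
Count: 2

ANSWER: 2


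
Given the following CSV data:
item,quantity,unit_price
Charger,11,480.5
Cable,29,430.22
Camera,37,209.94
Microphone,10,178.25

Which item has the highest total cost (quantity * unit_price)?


Computing row totals:
  Charger: 5285.5
  Cable: 12476.38
  Camera: 7767.78
  Microphone: 1782.5
Maximum: Cable (12476.38)

ANSWER: Cable


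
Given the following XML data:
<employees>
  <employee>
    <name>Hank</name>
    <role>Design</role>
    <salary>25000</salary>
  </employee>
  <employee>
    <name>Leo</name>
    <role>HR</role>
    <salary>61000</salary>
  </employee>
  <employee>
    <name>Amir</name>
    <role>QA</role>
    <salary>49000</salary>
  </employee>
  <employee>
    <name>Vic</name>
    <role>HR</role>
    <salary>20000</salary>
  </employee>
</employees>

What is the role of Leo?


Searching for <employee> with <name>Leo</name>
Found at position 2
<role>HR</role>

ANSWER: HR


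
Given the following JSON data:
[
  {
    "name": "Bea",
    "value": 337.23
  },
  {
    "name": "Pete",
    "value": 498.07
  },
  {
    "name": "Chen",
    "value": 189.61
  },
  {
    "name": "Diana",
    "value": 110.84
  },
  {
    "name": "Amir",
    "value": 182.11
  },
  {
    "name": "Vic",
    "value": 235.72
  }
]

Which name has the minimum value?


Comparing values:
  Bea: 337.23
  Pete: 498.07
  Chen: 189.61
  Diana: 110.84
  Amir: 182.11
  Vic: 235.72
Minimum: Diana (110.84)

ANSWER: Diana


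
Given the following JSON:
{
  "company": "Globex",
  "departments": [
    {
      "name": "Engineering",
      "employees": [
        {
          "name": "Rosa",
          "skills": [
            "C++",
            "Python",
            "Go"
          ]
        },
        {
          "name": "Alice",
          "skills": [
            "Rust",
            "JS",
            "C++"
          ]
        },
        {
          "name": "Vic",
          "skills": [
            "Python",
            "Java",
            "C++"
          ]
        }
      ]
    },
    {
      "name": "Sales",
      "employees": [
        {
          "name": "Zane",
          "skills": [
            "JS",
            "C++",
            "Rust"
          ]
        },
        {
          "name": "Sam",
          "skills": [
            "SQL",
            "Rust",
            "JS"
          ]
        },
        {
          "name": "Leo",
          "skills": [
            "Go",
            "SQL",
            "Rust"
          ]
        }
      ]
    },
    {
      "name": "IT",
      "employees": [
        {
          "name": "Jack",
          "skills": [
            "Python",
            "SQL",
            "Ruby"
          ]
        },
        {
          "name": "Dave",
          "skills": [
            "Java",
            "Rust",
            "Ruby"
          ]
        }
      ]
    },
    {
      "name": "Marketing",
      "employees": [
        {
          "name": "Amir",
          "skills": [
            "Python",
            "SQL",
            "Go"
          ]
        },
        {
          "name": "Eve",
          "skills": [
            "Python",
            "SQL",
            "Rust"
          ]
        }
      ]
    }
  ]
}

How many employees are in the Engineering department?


Path: departments[0].employees
Count: 3

ANSWER: 3
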